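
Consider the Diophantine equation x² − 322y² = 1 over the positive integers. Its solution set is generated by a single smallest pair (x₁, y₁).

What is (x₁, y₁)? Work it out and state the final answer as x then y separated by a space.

√322 = [17; 1,16,1,34, …], period ℓ=4 (even) → k=3
k=0  a_k=17  p_k/q_k = 17/1
k=1  a_k=1  p_k/q_k = 18/1
k=2  a_k=16  p_k/q_k = 305/17
k=3  a_k=1  p_k/q_k = 323/18
fundamental: x₁=323, y₁=18  (since 104329 − 322·324 = 1)

323 18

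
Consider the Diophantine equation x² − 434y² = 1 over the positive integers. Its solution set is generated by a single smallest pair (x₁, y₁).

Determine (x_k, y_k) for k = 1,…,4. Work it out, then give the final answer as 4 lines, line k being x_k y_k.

125 6
31249 1500
7812125 374994
1953000001 93747000

√434 → a₀=20, period (1,4,1,40); ℓ=4 even so k=3
a_0=20:  p_0=20·1+0=20,  q_0=20·0+1=1
a_1=1:  p_1=1·20+1=21,  q_1=1·1+0=1
a_2=4:  p_2=4·21+20=104,  q_2=4·1+1=5
a_3=1:  p_3=1·104+21=125,  q_3=1·5+1=6
(x₁, y₁) = (125, 6);  125² − 434·6² = 1 ✓
k=2:  x_2 = 125·125+434·6·6 = 31249,  y_2 = 125·6+6·125 = 1500
k=3:  x_3 = 125·31249+434·6·1500 = 7812125,  y_3 = 125·1500+6·31249 = 374994
k=4:  x_4 = 125·7812125+434·6·374994 = 1953000001,  y_4 = 125·374994+6·7812125 = 93747000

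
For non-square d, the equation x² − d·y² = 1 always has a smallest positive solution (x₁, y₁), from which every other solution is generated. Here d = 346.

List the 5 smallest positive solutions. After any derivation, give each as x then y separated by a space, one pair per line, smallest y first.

√346 → a₀=18, period (1,1,1,1,36); ℓ=5 odd so k=9
i=0: a=18 ⇒ p=18, q=1
…
i=4: a=1 ⇒ p=93, q=5
i=5: a=36 ⇒ p=3404, q=183
…
i=7: a=1 ⇒ p=6901, q=371
i=8: a=1 ⇒ p=10398, q=559
i=9: a=1 ⇒ p=17299, q=930
→ (17299, 930).  Check: 17299²=299255401, 346·930²=299255400, difference 1.
n=2: (17299,930)∘(17299,930) = (17299·17299+346·930·930, 17299·930+930·17299) = (598510801,32176140)
n=3: (598510801,32176140)∘(17299,930) = (17299·598510801+346·930·32176140, 17299·32176140+930·598510801) = (20707276675699,1113230090790)
n=4: (20707276675699,1113230090790)∘(17299,930) = (17299·20707276675699+346·930·1113230090790, 17299·1113230090790+930·20707276675699) = (716430357827323201,38515534648976280)
n=5: (716430357827323201,38515534648976280)∘(17299,930) = (17299·716430357827323201+346·930·38515534648976280, 17299·38515534648976280+930·716430357827323201) = (24787057499402451432499,1332560466672051244650)

17299 930
598510801 32176140
20707276675699 1113230090790
716430357827323201 38515534648976280
24787057499402451432499 1332560466672051244650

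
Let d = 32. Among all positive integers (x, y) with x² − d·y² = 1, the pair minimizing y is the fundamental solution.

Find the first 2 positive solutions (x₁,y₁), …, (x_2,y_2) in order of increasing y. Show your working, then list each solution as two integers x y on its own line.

17 3
577 102

√32 → a₀=5, period (1,1,1,10); ℓ=4 even so k=3
step 0: (5, 1)  from 5·(1,0) + (0,1)
…
step 2: (11, 2)  from 1·(6,1) + (5,1)
step 3: (17, 3)  from 1·(11,2) + (6,1)
(x₁, y₁) = (17, 3);  17² − 32·3² = 1 ✓
(x_2, y_2) = (17·17 + 32·3·3, 17·3 + 3·17) = (577, 102)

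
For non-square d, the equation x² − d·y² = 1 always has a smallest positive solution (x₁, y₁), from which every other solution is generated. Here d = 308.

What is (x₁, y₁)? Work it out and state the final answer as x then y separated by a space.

351 20

d=308: √d = [17; 1,1,4,1,1,34] (ℓ=6, even), read p_5/q_5
step 0: (17, 1)  from 17·(1,0) + (0,1)
…
step 2: (35, 2)  from 1·(18,1) + (17,1)
step 3: (158, 9)  from 4·(35,2) + (18,1)
step 4: (193, 11)  from 1·(158,9) + (35,2)
step 5: (351, 20)  from 1·(193,11) + (158,9)
→ (351, 20).  Check: 351²=123201, 308·20²=123200, difference 1.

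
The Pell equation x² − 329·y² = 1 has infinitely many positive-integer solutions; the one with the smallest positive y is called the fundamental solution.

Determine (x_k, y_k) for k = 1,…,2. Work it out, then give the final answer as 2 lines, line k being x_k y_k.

[18; 7,4,2,1,1,4,1,1,2,4,7,36] for √329; ℓ=12 ⇒ convergent index 11
a_0=18:  p_0=18·1+0=18,  q_0=18·0+1=1
…
a_2=4:  p_2=4·127+18=526,  q_2=4·7+1=29
a_3=2:  p_3=2·526+127=1179,  q_3=2·29+7=65
…
a_10=4:  p_10=4·74857+29366=328794,  q_10=4·4127+1619=18127
a_11=7:  p_11=7·328794+74857=2376415,  q_11=7·18127+4127=131016
fundamental: x₁=2376415, y₁=131016  (since 5647348252225 − 329·17165192256 = 1)
(2376415+131016√329)^2 = 11294696504449 + 622696775280√329

2376415 131016
11294696504449 622696775280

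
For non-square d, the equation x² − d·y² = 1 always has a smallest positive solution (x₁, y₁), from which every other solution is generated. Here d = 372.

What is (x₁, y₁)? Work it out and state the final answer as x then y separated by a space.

12151 630

√372 = [19; 3,2,12,2,3,38, …], period ℓ=6 (even) → k=5
k=0  a_k=19  p_k/q_k = 19/1
…
k=4  a_k=2  p_k/q_k = 3491/181
k=5  a_k=3  p_k/q_k = 12151/630
(x₁, y₁) = (12151, 630);  12151² − 372·630² = 1 ✓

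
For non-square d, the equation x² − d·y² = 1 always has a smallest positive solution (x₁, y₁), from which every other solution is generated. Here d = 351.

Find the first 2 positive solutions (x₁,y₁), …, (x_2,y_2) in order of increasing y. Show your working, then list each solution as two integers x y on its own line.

√351 = [18; 1,2,1,3,2,2,2,3,1,2,1,36, …], period ℓ=12 (even) → k=11
a_0=18:  p_0=18·1+0=18,  q_0=18·0+1=1
a_1=1:  p_1=1·18+1=19,  q_1=1·1+0=1
a_2=2:  p_2=2·19+18=56,  q_2=2·1+1=3
…
a_4=3:  p_4=3·75+56=281,  q_4=3·4+3=15
a_5=2:  p_5=2·281+75=637,  q_5=2·15+4=34
a_6=2:  p_6=2·637+281=1555,  q_6=2·34+15=83
…
a_8=3:  p_8=3·3747+1555=12796,  q_8=3·200+83=683
a_9=1:  p_9=1·12796+3747=16543,  q_9=1·683+200=883
a_10=2:  p_10=2·16543+12796=45882,  q_10=2·883+683=2449
a_11=1:  p_11=1·45882+16543=62425,  q_11=1·2449+883=3332
→ (62425, 3332).  Check: 62425²=3896880625, 351·3332²=3896880624, difference 1.
(62425+3332√351)^2 = 7793761249 + 416000200√351

62425 3332
7793761249 416000200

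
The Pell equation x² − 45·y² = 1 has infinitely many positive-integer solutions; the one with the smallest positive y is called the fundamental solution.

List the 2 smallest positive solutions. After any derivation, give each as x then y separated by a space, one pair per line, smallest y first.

161 24
51841 7728

√45 → a₀=6, period (1,2,2,2,1,12); ℓ=6 even so k=5
k=0  a_k=6  p_k/q_k = 6/1
k=1  a_k=1  p_k/q_k = 7/1
k=2  a_k=2  p_k/q_k = 20/3
k=3  a_k=2  p_k/q_k = 47/7
k=4  a_k=2  p_k/q_k = 114/17
k=5  a_k=1  p_k/q_k = 161/24
→ (161, 24).  Check: 161²=25921, 45·24²=25920, difference 1.
(161+24√45)^2 = 51841 + 7728√45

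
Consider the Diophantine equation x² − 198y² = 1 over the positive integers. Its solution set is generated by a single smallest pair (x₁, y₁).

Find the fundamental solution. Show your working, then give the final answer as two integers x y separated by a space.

197 14

[14; 14,28] for √198; ℓ=2 ⇒ convergent index 1
k=0  a_k=14  p_k/q_k = 14/1
k=1  a_k=14  p_k/q_k = 197/14
(x₁, y₁) = (197, 14);  197² − 198·14² = 1 ✓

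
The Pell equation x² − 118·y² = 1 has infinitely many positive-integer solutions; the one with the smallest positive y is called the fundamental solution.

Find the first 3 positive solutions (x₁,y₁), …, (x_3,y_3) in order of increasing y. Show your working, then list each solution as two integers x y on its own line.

[10; 1,6,3,2,10,2,3,6,1,20] for √118; ℓ=10 ⇒ convergent index 9
step 0: (10, 1)  from 10·(1,0) + (0,1)
step 1: (11, 1)  from 1·(10,1) + (1,0)
step 2: (76, 7)  from 6·(11,1) + (10,1)
step 3: (239, 22)  from 3·(76,7) + (11,1)
step 4: (554, 51)  from 2·(239,22) + (76,7)
…
step 6: (12112, 1115)  from 2·(5779,532) + (554,51)
…
step 8: (264802, 24377)  from 6·(42115,3877) + (12112,1115)
step 9: (306917, 28254)  from 1·(264802,24377) + (42115,3877)
(x₁, y₁) = (306917, 28254);  306917² − 118·28254² = 1 ✓
(306917+28254√118)^2 = 188396089777 + 17343265836√118
(306917+28254√118)^3 = 115643925371868101 + 10645886241146970√118

306917 28254
188396089777 17343265836
115643925371868101 10645886241146970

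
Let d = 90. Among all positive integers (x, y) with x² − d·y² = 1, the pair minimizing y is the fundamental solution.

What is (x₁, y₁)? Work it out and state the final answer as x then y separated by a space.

19 2

[9; 2,18] for √90; ℓ=2 ⇒ convergent index 1
step 0: (9, 1)  from 9·(1,0) + (0,1)
step 1: (19, 2)  from 2·(9,1) + (1,0)
fundamental: x₁=19, y₁=2  (since 361 − 90·4 = 1)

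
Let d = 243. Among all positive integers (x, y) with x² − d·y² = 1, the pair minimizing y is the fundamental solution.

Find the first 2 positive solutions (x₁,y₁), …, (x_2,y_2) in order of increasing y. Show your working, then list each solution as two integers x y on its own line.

70226 4505
9863382151 632736260

d=243: √d = [15; 1,1,2,3,15,3,2,1,1,30] (ℓ=10, even), read p_9/q_9
k=0  a_k=15  p_k/q_k = 15/1
k=1  a_k=1  p_k/q_k = 16/1
k=2  a_k=1  p_k/q_k = 31/2
k=3  a_k=2  p_k/q_k = 78/5
k=4  a_k=3  p_k/q_k = 265/17
k=5  a_k=15  p_k/q_k = 4053/260
k=6  a_k=3  p_k/q_k = 12424/797
k=7  a_k=2  p_k/q_k = 28901/1854
k=8  a_k=1  p_k/q_k = 41325/2651
k=9  a_k=1  p_k/q_k = 70226/4505
fundamental: x₁=70226, y₁=4505  (since 4931691076 − 243·20295025 = 1)
(70226+4505√243)^2 = 9863382151 + 632736260√243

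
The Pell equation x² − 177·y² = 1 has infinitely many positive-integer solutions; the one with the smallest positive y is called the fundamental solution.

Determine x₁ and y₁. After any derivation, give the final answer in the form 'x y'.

√177 = [13; 3,3,2,8,2,3,3,26, …], period ℓ=8 (even) → k=7
k=0  a_k=13  p_k/q_k = 13/1
…
k=2  a_k=3  p_k/q_k = 133/10
…
k=4  a_k=8  p_k/q_k = 2581/194
k=5  a_k=2  p_k/q_k = 5468/411
k=6  a_k=3  p_k/q_k = 18985/1427
k=7  a_k=3  p_k/q_k = 62423/4692
(x₁, y₁) = (62423, 4692);  62423² − 177·4692² = 1 ✓

62423 4692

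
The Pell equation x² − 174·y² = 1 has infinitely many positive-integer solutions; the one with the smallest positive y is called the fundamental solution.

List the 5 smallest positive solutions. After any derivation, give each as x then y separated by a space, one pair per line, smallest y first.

1451 110
4210801 319220
12219743051 926376330
35461690123201 2688343790440
102909812517786251 7801572753480550

[13; 5,4,5,26] for √174; ℓ=4 ⇒ convergent index 3
k=0  a_k=13  p_k/q_k = 13/1
…
k=2  a_k=4  p_k/q_k = 277/21
k=3  a_k=5  p_k/q_k = 1451/110
→ (1451, 110).  Check: 1451²=2105401, 174·110²=2105400, difference 1.
k=2:  x_2 = 1451·1451+174·110·110 = 4210801,  y_2 = 1451·110+110·1451 = 319220
k=3:  x_3 = 1451·4210801+174·110·319220 = 12219743051,  y_3 = 1451·319220+110·4210801 = 926376330
k=4:  x_4 = 1451·12219743051+174·110·926376330 = 35461690123201,  y_4 = 1451·926376330+110·12219743051 = 2688343790440
k=5:  x_5 = 1451·35461690123201+174·110·2688343790440 = 102909812517786251,  y_5 = 1451·2688343790440+110·35461690123201 = 7801572753480550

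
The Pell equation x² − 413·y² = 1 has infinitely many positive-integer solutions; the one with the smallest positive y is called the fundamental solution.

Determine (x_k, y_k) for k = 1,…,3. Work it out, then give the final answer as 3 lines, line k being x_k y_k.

113399 5580
25718666401 1265532840
5832942102300599 287020317040740

√413 = [20; 3,9,1,4,1,9,3,40, …], period ℓ=8 (even) → k=7
k=0  a_k=20  p_k/q_k = 20/1
…
k=4  a_k=4  p_k/q_k = 3089/152
k=5  a_k=1  p_k/q_k = 3719/183
k=6  a_k=9  p_k/q_k = 36560/1799
k=7  a_k=3  p_k/q_k = 113399/5580
fundamental: x₁=113399, y₁=5580  (since 12859333201 − 413·31136400 = 1)
k=2:  x_2 = 113399·113399+413·5580·5580 = 25718666401,  y_2 = 113399·5580+5580·113399 = 1265532840
k=3:  x_3 = 113399·25718666401+413·5580·1265532840 = 5832942102300599,  y_3 = 113399·1265532840+5580·25718666401 = 287020317040740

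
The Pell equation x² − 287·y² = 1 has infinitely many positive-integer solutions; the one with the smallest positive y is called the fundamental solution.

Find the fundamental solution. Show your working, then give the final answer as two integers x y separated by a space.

288 17

√287 = [16; 1,15,1,32, …], period ℓ=4 (even) → k=3
k=0  a_k=16  p_k/q_k = 16/1
…
k=2  a_k=15  p_k/q_k = 271/16
k=3  a_k=1  p_k/q_k = 288/17
fundamental: x₁=288, y₁=17  (since 82944 − 287·289 = 1)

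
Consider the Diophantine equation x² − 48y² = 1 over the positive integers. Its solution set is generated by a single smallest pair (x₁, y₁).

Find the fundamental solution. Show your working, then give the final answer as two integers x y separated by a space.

d=48: √d = [6; 1,12] (ℓ=2, even), read p_1/q_1
a_0=6:  p_0=6·1+0=6,  q_0=6·0+1=1
a_1=1:  p_1=1·6+1=7,  q_1=1·1+0=1
(x₁, y₁) = (7, 1);  7² − 48·1² = 1 ✓

7 1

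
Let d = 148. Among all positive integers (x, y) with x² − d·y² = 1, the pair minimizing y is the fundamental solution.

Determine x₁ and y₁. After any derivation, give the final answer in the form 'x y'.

73 6

[12; 6,24] for √148; ℓ=2 ⇒ convergent index 1
step 0: (12, 1)  from 12·(1,0) + (0,1)
step 1: (73, 6)  from 6·(12,1) + (1,0)
→ (73, 6).  Check: 73²=5329, 148·6²=5328, difference 1.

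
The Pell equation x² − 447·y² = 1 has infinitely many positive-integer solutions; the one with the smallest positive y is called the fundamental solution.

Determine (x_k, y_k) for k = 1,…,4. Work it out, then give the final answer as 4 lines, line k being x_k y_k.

d=447: √d = [21; 7,42] (ℓ=2, even), read p_1/q_1
a_0=21:  p_0=21·1+0=21,  q_0=21·0+1=1
a_1=7:  p_1=7·21+1=148,  q_1=7·1+0=7
fundamental: x₁=148, y₁=7  (since 21904 − 447·49 = 1)
(148+7√447)^2 = 43807 + 2072√447
(148+7√447)^3 = 12966724 + 613305√447
(148+7√447)^4 = 3838106497 + 181536208√447

148 7
43807 2072
12966724 613305
3838106497 181536208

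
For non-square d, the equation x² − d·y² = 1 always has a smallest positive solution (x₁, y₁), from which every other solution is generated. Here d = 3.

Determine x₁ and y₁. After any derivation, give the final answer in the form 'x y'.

[1; 1,2] for √3; ℓ=2 ⇒ convergent index 1
k=0  a_k=1  p_k/q_k = 1/1
k=1  a_k=1  p_k/q_k = 2/1
(x₁, y₁) = (2, 1);  2² − 3·1² = 1 ✓

2 1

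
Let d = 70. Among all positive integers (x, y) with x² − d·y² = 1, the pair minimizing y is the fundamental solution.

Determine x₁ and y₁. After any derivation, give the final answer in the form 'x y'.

251 30

d=70: √d = [8; 2,1,2,1,2,16] (ℓ=6, even), read p_5/q_5
a_0=8:  p_0=8·1+0=8,  q_0=8·0+1=1
a_1=2:  p_1=2·8+1=17,  q_1=2·1+0=2
a_2=1:  p_2=1·17+8=25,  q_2=1·2+1=3
a_3=2:  p_3=2·25+17=67,  q_3=2·3+2=8
a_4=1:  p_4=1·67+25=92,  q_4=1·8+3=11
a_5=2:  p_5=2·92+67=251,  q_5=2·11+8=30
fundamental: x₁=251, y₁=30  (since 63001 − 70·900 = 1)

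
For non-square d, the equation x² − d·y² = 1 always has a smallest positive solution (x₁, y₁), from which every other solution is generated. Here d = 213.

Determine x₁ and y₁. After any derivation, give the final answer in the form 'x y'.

d=213: √d = [14; 1,1,2,6,1,8,1,6,2,1,1,28] (ℓ=12, even), read p_11/q_11
step 0: (14, 1)  from 14·(1,0) + (0,1)
step 1: (15, 1)  from 1·(14,1) + (1,0)
step 2: (29, 2)  from 1·(15,1) + (14,1)
step 3: (73, 5)  from 2·(29,2) + (15,1)
step 4: (467, 32)  from 6·(73,5) + (29,2)
…
step 8: (36749, 2518)  from 6·(5327,365) + (4787,328)
step 9: (78825, 5401)  from 2·(36749,2518) + (5327,365)
step 10: (115574, 7919)  from 1·(78825,5401) + (36749,2518)
step 11: (194399, 13320)  from 1·(115574,7919) + (78825,5401)
fundamental: x₁=194399, y₁=13320  (since 37790971201 − 213·177422400 = 1)

194399 13320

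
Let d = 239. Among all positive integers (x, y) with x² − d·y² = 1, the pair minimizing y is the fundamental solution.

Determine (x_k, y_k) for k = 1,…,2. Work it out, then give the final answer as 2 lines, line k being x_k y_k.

√239 = [15; 2,5,1,2,4,15,4,2,1,5,2,30, …], period ℓ=12 (even) → k=11
k=0  a_k=15  p_k/q_k = 15/1
…
k=2  a_k=5  p_k/q_k = 170/11
…
k=4  a_k=2  p_k/q_k = 572/37
…
k=6  a_k=15  p_k/q_k = 37907/2452
…
k=10  a_k=5  p_k/q_k = 2847431/184185
k=11  a_k=2  p_k/q_k = 6195120/400729
→ (6195120, 400729).  Check: 6195120²=38379511814400, 239·400729²=38379511814399, difference 1.
n=2: (6195120,400729)∘(6195120,400729) = (6195120·6195120+239·400729·400729, 6195120·400729+400729·6195120) = (76759023628799,4965128484960)

6195120 400729
76759023628799 4965128484960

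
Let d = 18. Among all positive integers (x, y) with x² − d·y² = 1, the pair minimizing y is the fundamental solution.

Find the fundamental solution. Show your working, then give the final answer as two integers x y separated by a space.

d=18: √d = [4; 4,8] (ℓ=2, even), read p_1/q_1
k=0  a_k=4  p_k/q_k = 4/1
k=1  a_k=4  p_k/q_k = 17/4
(x₁, y₁) = (17, 4);  17² − 18·4² = 1 ✓

17 4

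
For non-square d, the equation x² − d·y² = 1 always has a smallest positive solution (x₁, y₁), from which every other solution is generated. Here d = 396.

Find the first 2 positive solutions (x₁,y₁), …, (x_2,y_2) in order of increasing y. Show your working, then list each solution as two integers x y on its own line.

√396 → a₀=19, period (1,8,1,38); ℓ=4 even so k=3
i=0: a=19 ⇒ p=19, q=1
…
i=2: a=8 ⇒ p=179, q=9
i=3: a=1 ⇒ p=199, q=10
fundamental: x₁=199, y₁=10  (since 39601 − 396·100 = 1)
(x_2, y_2) = (199·199 + 396·10·10, 199·10 + 10·199) = (79201, 3980)

199 10
79201 3980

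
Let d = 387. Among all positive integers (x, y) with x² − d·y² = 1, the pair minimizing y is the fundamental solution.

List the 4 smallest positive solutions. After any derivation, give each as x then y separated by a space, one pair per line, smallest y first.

[19; 1,2,19,2,1,38] for √387; ℓ=6 ⇒ convergent index 5
step 0: (19, 1)  from 19·(1,0) + (0,1)
step 1: (20, 1)  from 1·(19,1) + (1,0)
…
step 4: (2341, 119)  from 2·(1141,58) + (59,3)
step 5: (3482, 177)  from 1·(2341,119) + (1141,58)
(x₁, y₁) = (3482, 177);  3482² − 387·177² = 1 ✓
n=2: (3482,177)∘(3482,177) = (3482·3482+387·177·177, 3482·177+177·3482) = (24248647,1232628)
n=3: (24248647,1232628)∘(3482,177) = (3482·24248647+387·177·1232628, 3482·1232628+177·24248647) = (168867574226,8584021215)
n=4: (168867574226,8584021215)∘(3482,177) = (3482·168867574226+387·177·8584021215, 3482·8584021215+177·168867574226) = (1175993762661217,59779122508632)

3482 177
24248647 1232628
168867574226 8584021215
1175993762661217 59779122508632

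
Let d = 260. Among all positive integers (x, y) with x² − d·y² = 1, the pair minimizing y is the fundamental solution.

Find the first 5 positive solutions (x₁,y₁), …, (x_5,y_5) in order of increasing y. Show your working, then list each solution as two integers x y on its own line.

129 8
33281 2064
8586369 532504
2215249921 137383968
571525893249 35444531240

d=260: √d = [16; 8,32] (ℓ=2, even), read p_1/q_1
k=0  a_k=16  p_k/q_k = 16/1
k=1  a_k=8  p_k/q_k = 129/8
(x₁, y₁) = (129, 8);  129² − 260·8² = 1 ✓
(129+8√260)^2 = 33281 + 2064√260
(129+8√260)^3 = 8586369 + 532504√260
(129+8√260)^4 = 2215249921 + 137383968√260
(129+8√260)^5 = 571525893249 + 35444531240√260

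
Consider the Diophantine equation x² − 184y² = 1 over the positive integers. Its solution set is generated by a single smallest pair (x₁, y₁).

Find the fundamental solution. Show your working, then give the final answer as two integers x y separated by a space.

√184 → a₀=13, period (1,1,3,2,1,2,1,2,3,1,1,26); ℓ=12 even so k=11
k=0  a_k=13  p_k/q_k = 13/1
k=1  a_k=1  p_k/q_k = 14/1
k=2  a_k=1  p_k/q_k = 27/2
k=3  a_k=3  p_k/q_k = 95/7
k=4  a_k=2  p_k/q_k = 217/16
…
k=6  a_k=2  p_k/q_k = 841/62
k=7  a_k=1  p_k/q_k = 1153/85
k=8  a_k=2  p_k/q_k = 3147/232
k=9  a_k=3  p_k/q_k = 10594/781
k=10  a_k=1  p_k/q_k = 13741/1013
k=11  a_k=1  p_k/q_k = 24335/1794
fundamental: x₁=24335, y₁=1794  (since 592192225 − 184·3218436 = 1)

24335 1794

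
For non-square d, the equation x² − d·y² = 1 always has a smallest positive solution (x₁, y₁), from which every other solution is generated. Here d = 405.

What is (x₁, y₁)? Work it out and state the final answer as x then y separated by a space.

d=405: √d = [20; 8,40] (ℓ=2, even), read p_1/q_1
a_0=20:  p_0=20·1+0=20,  q_0=20·0+1=1
a_1=8:  p_1=8·20+1=161,  q_1=8·1+0=8
(x₁, y₁) = (161, 8);  161² − 405·8² = 1 ✓

161 8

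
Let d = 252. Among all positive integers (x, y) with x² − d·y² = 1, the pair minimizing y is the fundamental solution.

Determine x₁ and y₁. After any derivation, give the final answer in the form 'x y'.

√252 = [15; 1,6,1,30, …], period ℓ=4 (even) → k=3
i=0: a=15 ⇒ p=15, q=1
i=1: a=1 ⇒ p=16, q=1
i=2: a=6 ⇒ p=111, q=7
i=3: a=1 ⇒ p=127, q=8
fundamental: x₁=127, y₁=8  (since 16129 − 252·64 = 1)

127 8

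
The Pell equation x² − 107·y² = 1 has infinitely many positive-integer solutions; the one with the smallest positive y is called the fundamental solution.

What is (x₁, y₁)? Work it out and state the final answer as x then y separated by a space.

962 93

√107 → a₀=10, period (2,1,9,1,2,20); ℓ=6 even so k=5
step 0: (10, 1)  from 10·(1,0) + (0,1)
…
step 3: (300, 29)  from 9·(31,3) + (21,2)
step 4: (331, 32)  from 1·(300,29) + (31,3)
step 5: (962, 93)  from 2·(331,32) + (300,29)
(x₁, y₁) = (962, 93);  962² − 107·93² = 1 ✓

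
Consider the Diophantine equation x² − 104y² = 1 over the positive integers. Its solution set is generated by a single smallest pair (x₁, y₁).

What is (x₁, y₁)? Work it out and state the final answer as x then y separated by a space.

√104 → a₀=10, period (5,20); ℓ=2 even so k=1
step 0: (10, 1)  from 10·(1,0) + (0,1)
step 1: (51, 5)  from 5·(10,1) + (1,0)
→ (51, 5).  Check: 51²=2601, 104·5²=2600, difference 1.

51 5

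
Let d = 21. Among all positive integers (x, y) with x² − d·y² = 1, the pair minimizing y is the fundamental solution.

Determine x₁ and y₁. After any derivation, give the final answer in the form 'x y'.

d=21: √d = [4; 1,1,2,1,1,8] (ℓ=6, even), read p_5/q_5
step 0: (4, 1)  from 4·(1,0) + (0,1)
step 1: (5, 1)  from 1·(4,1) + (1,0)
step 2: (9, 2)  from 1·(5,1) + (4,1)
…
step 4: (32, 7)  from 1·(23,5) + (9,2)
step 5: (55, 12)  from 1·(32,7) + (23,5)
(x₁, y₁) = (55, 12);  55² − 21·12² = 1 ✓

55 12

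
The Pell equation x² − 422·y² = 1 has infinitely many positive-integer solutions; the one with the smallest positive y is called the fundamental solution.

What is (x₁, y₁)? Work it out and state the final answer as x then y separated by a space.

7022501 341850

[20; 1,1,5,2,1,…,1,1,40] for √422; ℓ=14 ⇒ convergent index 13
i=0: a=20 ⇒ p=20, q=1
…
i=5: a=1 ⇒ p=719, q=35
…
i=7: a=20 ⇒ p=53719, q=2615
…
i=9: a=1 ⇒ p=217526, q=10589
…
i=12: a=1 ⇒ p=3810680, q=185501
i=13: a=1 ⇒ p=7022501, q=341850
(x₁, y₁) = (7022501, 341850);  7022501² − 422·341850² = 1 ✓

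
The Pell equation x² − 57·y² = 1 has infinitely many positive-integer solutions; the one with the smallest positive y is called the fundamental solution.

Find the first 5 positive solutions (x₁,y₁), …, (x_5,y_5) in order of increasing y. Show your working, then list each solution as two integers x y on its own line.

151 20
45601 6040
13771351 1824060
4158902401 550860080
1255974753751 166357920100

[7; 1,1,4,1,1,14] for √57; ℓ=6 ⇒ convergent index 5
k=0  a_k=7  p_k/q_k = 7/1
k=1  a_k=1  p_k/q_k = 8/1
k=2  a_k=1  p_k/q_k = 15/2
k=3  a_k=4  p_k/q_k = 68/9
k=4  a_k=1  p_k/q_k = 83/11
k=5  a_k=1  p_k/q_k = 151/20
→ (151, 20).  Check: 151²=22801, 57·20²=22800, difference 1.
n=2: (151,20)∘(151,20) = (151·151+57·20·20, 151·20+20·151) = (45601,6040)
n=3: (45601,6040)∘(151,20) = (151·45601+57·20·6040, 151·6040+20·45601) = (13771351,1824060)
n=4: (13771351,1824060)∘(151,20) = (151·13771351+57·20·1824060, 151·1824060+20·13771351) = (4158902401,550860080)
n=5: (4158902401,550860080)∘(151,20) = (151·4158902401+57·20·550860080, 151·550860080+20·4158902401) = (1255974753751,166357920100)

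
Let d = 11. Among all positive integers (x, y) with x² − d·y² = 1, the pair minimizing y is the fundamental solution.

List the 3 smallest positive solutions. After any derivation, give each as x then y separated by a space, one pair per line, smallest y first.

√11 → a₀=3, period (3,6); ℓ=2 even so k=1
a_0=3:  p_0=3·1+0=3,  q_0=3·0+1=1
a_1=3:  p_1=3·3+1=10,  q_1=3·1+0=3
(x₁, y₁) = (10, 3);  10² − 11·3² = 1 ✓
(x_2, y_2) = (10·10 + 11·3·3, 10·3 + 3·10) = (199, 60)
(x_3, y_3) = (10·199 + 11·3·60, 10·60 + 3·199) = (3970, 1197)

10 3
199 60
3970 1197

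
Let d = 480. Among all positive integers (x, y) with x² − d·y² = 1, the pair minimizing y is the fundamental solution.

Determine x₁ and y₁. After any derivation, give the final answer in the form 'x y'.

√480 = [21; 1,9,1,42, …], period ℓ=4 (even) → k=3
a_0=21:  p_0=21·1+0=21,  q_0=21·0+1=1
…
a_2=9:  p_2=9·22+21=219,  q_2=9·1+1=10
a_3=1:  p_3=1·219+22=241,  q_3=1·10+1=11
fundamental: x₁=241, y₁=11  (since 58081 − 480·121 = 1)

241 11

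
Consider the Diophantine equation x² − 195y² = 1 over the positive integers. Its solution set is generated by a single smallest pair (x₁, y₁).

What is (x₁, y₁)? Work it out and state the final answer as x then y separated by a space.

√195 = [13; 1,26, …], period ℓ=2 (even) → k=1
step 0: (13, 1)  from 13·(1,0) + (0,1)
step 1: (14, 1)  from 1·(13,1) + (1,0)
→ (14, 1).  Check: 14²=196, 195·1²=195, difference 1.

14 1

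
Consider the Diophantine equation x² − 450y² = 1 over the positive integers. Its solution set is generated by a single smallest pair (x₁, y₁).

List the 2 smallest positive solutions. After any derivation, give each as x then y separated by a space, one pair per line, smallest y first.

d=450: √d = [21; 4,1,2,4,2,1,4,42] (ℓ=8, even), read p_7/q_7
k=0  a_k=21  p_k/q_k = 21/1
k=1  a_k=4  p_k/q_k = 85/4
k=2  a_k=1  p_k/q_k = 106/5
k=3  a_k=2  p_k/q_k = 297/14
…
k=6  a_k=1  p_k/q_k = 4179/197
k=7  a_k=4  p_k/q_k = 19601/924
fundamental: x₁=19601, y₁=924  (since 384199201 − 450·853776 = 1)
(x_2, y_2) = (19601·19601 + 450·924·924, 19601·924 + 924·19601) = (768398401, 36222648)

19601 924
768398401 36222648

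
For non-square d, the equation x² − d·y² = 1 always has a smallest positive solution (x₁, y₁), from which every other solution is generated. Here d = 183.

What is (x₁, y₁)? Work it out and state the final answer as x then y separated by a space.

487 36

√183 → a₀=13, period (1,1,8,1,1,26); ℓ=6 even so k=5
k=0  a_k=13  p_k/q_k = 13/1
k=1  a_k=1  p_k/q_k = 14/1
k=2  a_k=1  p_k/q_k = 27/2
k=3  a_k=8  p_k/q_k = 230/17
k=4  a_k=1  p_k/q_k = 257/19
k=5  a_k=1  p_k/q_k = 487/36
→ (487, 36).  Check: 487²=237169, 183·36²=237168, difference 1.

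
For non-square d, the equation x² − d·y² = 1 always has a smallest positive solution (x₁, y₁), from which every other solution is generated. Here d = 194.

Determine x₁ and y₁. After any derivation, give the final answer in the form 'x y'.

√194 → a₀=13, period (1,12,1,26); ℓ=4 even so k=3
step 0: (13, 1)  from 13·(1,0) + (0,1)
step 1: (14, 1)  from 1·(13,1) + (1,0)
step 2: (181, 13)  from 12·(14,1) + (13,1)
step 3: (195, 14)  from 1·(181,13) + (14,1)
(x₁, y₁) = (195, 14);  195² − 194·14² = 1 ✓

195 14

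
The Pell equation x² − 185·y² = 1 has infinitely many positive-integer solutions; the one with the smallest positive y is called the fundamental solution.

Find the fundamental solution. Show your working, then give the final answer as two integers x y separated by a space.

√185 → a₀=13, period (1,1,1,1,26); ℓ=5 odd so k=9
step 0: (13, 1)  from 13·(1,0) + (0,1)
…
step 2: (27, 2)  from 1·(14,1) + (13,1)
step 3: (41, 3)  from 1·(27,2) + (14,1)
…
step 5: (1809, 133)  from 26·(68,5) + (41,3)
step 6: (1877, 138)  from 1·(1809,133) + (68,5)
step 7: (3686, 271)  from 1·(1877,138) + (1809,133)
step 8: (5563, 409)  from 1·(3686,271) + (1877,138)
step 9: (9249, 680)  from 1·(5563,409) + (3686,271)
fundamental: x₁=9249, y₁=680  (since 85544001 − 185·462400 = 1)

9249 680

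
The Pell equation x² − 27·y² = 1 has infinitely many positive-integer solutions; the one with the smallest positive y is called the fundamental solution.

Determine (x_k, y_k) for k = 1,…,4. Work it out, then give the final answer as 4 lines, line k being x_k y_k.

26 5
1351 260
70226 13515
3650401 702520

√27 = [5; 5,10, …], period ℓ=2 (even) → k=1
k=0  a_k=5  p_k/q_k = 5/1
k=1  a_k=5  p_k/q_k = 26/5
fundamental: x₁=26, y₁=5  (since 676 − 27·25 = 1)
(26+5√27)^2 = 1351 + 260√27
(26+5√27)^3 = 70226 + 13515√27
(26+5√27)^4 = 3650401 + 702520√27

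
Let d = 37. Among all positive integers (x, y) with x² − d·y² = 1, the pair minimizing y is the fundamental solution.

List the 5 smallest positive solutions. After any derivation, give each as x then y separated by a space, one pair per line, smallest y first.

73 12
10657 1752
1555849 255780
227143297 37342128
33161365513 5451694908

[6; 12] for √37; ℓ=1 ⇒ convergent index 1
k=0  a_k=6  p_k/q_k = 6/1
k=1  a_k=12  p_k/q_k = 73/12
(x₁, y₁) = (73, 12);  73² − 37·12² = 1 ✓
(73+12√37)^2 = 10657 + 1752√37
(73+12√37)^3 = 1555849 + 255780√37
(73+12√37)^4 = 227143297 + 37342128√37
(73+12√37)^5 = 33161365513 + 5451694908√37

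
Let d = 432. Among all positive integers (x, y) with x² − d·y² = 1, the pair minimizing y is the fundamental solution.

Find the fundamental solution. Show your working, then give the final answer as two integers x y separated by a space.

√432 → a₀=20, period (1,3,1,1,1,3,1,40); ℓ=8 even so k=7
step 0: (20, 1)  from 20·(1,0) + (0,1)
step 1: (21, 1)  from 1·(20,1) + (1,0)
step 2: (83, 4)  from 3·(21,1) + (20,1)
…
step 4: (187, 9)  from 1·(104,5) + (83,4)
step 5: (291, 14)  from 1·(187,9) + (104,5)
step 6: (1060, 51)  from 3·(291,14) + (187,9)
step 7: (1351, 65)  from 1·(1060,51) + (291,14)
fundamental: x₁=1351, y₁=65  (since 1825201 − 432·4225 = 1)

1351 65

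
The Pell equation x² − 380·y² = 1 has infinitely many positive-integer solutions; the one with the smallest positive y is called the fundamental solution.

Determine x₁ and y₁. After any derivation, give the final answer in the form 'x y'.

39 2

d=380: √d = [19; 2,38] (ℓ=2, even), read p_1/q_1
k=0  a_k=19  p_k/q_k = 19/1
k=1  a_k=2  p_k/q_k = 39/2
fundamental: x₁=39, y₁=2  (since 1521 − 380·4 = 1)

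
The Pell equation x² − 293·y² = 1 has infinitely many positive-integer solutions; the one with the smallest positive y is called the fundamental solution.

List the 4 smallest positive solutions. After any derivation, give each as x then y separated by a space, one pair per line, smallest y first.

d=293: √d = [17; 8,1,1,8,34] (ℓ=5, odd), read p_9/q_9
i=0: a=17 ⇒ p=17, q=1
…
i=2: a=1 ⇒ p=154, q=9
i=3: a=1 ⇒ p=291, q=17
…
i=7: a=1 ⇒ p=764593, q=44668
i=8: a=1 ⇒ p=1444507, q=84389
i=9: a=8 ⇒ p=12320649, q=719780
fundamental: x₁=12320649, y₁=719780  (since 151798391781201 − 293·518083248400 = 1)
n=2: (12320649,719780)∘(12320649,719780) = (12320649·12320649+293·719780·719780, 12320649·719780+719780·12320649) = (303596783562401,17736313474440)
n=3: (303596783562401,17736313474440)∘(12320649,719780) = (12320649·303596783562401+293·719780·17736313474440, 12320649·17736313474440+719780·303596783562401) = (7481018815602612315849,437045785745090703340)
n=4: (7481018815602612315849,437045785745090703340)∘(12320649,719780) = (12320649·7481018815602612315849+293·719780·437045785745090703340, 12320649·437045785745090703340+719780·7481018815602612315849) = (184342013978870716056521769601,10769375446188914321717060880)

12320649 719780
303596783562401 17736313474440
7481018815602612315849 437045785745090703340
184342013978870716056521769601 10769375446188914321717060880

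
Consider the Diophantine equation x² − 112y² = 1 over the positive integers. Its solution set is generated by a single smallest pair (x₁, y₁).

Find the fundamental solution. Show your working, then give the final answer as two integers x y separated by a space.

√112 = [10; 1,1,2,1,1,20, …], period ℓ=6 (even) → k=5
i=0: a=10 ⇒ p=10, q=1
i=1: a=1 ⇒ p=11, q=1
i=2: a=1 ⇒ p=21, q=2
i=3: a=2 ⇒ p=53, q=5
i=4: a=1 ⇒ p=74, q=7
i=5: a=1 ⇒ p=127, q=12
→ (127, 12).  Check: 127²=16129, 112·12²=16128, difference 1.

127 12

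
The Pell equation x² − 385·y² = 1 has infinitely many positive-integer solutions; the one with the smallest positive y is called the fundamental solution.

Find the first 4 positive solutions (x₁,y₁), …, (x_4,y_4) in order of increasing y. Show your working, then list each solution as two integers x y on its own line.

95831 4884
18367161121 936077208
3520286834677271 179410429834812
674705215289547953281 34386161802063660336

√385 = [19; 1,1,1,1,1,…,1,1,38, …], period ℓ=16 (even) → k=15
a_0=19:  p_0=19·1+0=19,  q_0=19·0+1=1
a_1=1:  p_1=1·19+1=20,  q_1=1·1+0=1
…
a_3=1:  p_3=1·39+20=59,  q_3=1·2+1=3
…
a_5=1:  p_5=1·98+59=157,  q_5=1·5+3=8
…
a_9=1:  p_9=1·2021+726=2747,  q_9=1·103+37=140
a_10=3:  p_10=3·2747+2021=10262,  q_10=3·140+103=523
a_11=1:  p_11=1·10262+2747=13009,  q_11=1·523+140=663
a_12=1:  p_12=1·13009+10262=23271,  q_12=1·663+523=1186
a_13=1:  p_13=1·23271+13009=36280,  q_13=1·1186+663=1849
a_14=1:  p_14=1·36280+23271=59551,  q_14=1·1849+1186=3035
a_15=1:  p_15=1·59551+36280=95831,  q_15=1·3035+1849=4884
fundamental: x₁=95831, y₁=4884  (since 9183580561 − 385·23853456 = 1)
(x_2, y_2) = (95831·95831 + 385·4884·4884, 95831·4884 + 4884·95831) = (18367161121, 936077208)
(x_3, y_3) = (95831·18367161121 + 385·4884·936077208, 95831·936077208 + 4884·18367161121) = (3520286834677271, 179410429834812)
(x_4, y_4) = (95831·3520286834677271 + 385·4884·179410429834812, 95831·179410429834812 + 4884·3520286834677271) = (674705215289547953281, 34386161802063660336)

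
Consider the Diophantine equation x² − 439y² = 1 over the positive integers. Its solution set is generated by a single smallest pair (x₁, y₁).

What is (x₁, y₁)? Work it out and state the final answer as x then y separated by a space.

440 21

√439 = [20; 1,19,1,40, …], period ℓ=4 (even) → k=3
a_0=20:  p_0=20·1+0=20,  q_0=20·0+1=1
…
a_2=19:  p_2=19·21+20=419,  q_2=19·1+1=20
a_3=1:  p_3=1·419+21=440,  q_3=1·20+1=21
(x₁, y₁) = (440, 21);  440² − 439·21² = 1 ✓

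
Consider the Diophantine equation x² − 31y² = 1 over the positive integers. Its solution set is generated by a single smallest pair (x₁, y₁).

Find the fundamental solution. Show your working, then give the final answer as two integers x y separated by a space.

√31 = [5; 1,1,3,5,3,1,1,10, …], period ℓ=8 (even) → k=7
i=0: a=5 ⇒ p=5, q=1
i=1: a=1 ⇒ p=6, q=1
…
i=4: a=5 ⇒ p=206, q=37
i=5: a=3 ⇒ p=657, q=118
i=6: a=1 ⇒ p=863, q=155
i=7: a=1 ⇒ p=1520, q=273
(x₁, y₁) = (1520, 273);  1520² − 31·273² = 1 ✓

1520 273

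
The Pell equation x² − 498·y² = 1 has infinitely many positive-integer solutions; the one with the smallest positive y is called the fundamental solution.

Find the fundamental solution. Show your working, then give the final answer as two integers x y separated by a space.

d=498: √d = [22; 3,6,22,6,3,44] (ℓ=6, even), read p_5/q_5
a_0=22:  p_0=22·1+0=22,  q_0=22·0+1=1
a_1=3:  p_1=3·22+1=67,  q_1=3·1+0=3
a_2=6:  p_2=6·67+22=424,  q_2=6·3+1=19
a_3=22:  p_3=22·424+67=9395,  q_3=22·19+3=421
a_4=6:  p_4=6·9395+424=56794,  q_4=6·421+19=2545
a_5=3:  p_5=3·56794+9395=179777,  q_5=3·2545+421=8056
→ (179777, 8056).  Check: 179777²=32319769729, 498·8056²=32319769728, difference 1.

179777 8056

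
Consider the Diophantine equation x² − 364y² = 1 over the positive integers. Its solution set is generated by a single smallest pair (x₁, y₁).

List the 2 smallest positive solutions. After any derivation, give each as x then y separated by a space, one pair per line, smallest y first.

[19; 12,1,2,3,1,8,1,3,2,1,12,38] for √364; ℓ=12 ⇒ convergent index 11
a_0=19:  p_0=19·1+0=19,  q_0=19·0+1=1
…
a_4=3:  p_4=3·725+248=2423,  q_4=3·38+13=127
…
a_8=3:  p_8=3·30755+27607=119872,  q_8=3·1612+1447=6283
a_9=2:  p_9=2·119872+30755=270499,  q_9=2·6283+1612=14178
a_10=1:  p_10=1·270499+119872=390371,  q_10=1·14178+6283=20461
a_11=12:  p_11=12·390371+270499=4954951,  q_11=12·20461+14178=259710
fundamental: x₁=4954951, y₁=259710  (since 24551539412401 − 364·67449284100 = 1)
(4954951+259710√364)^2 = 49103078824801 + 2573700648420√364

4954951 259710
49103078824801 2573700648420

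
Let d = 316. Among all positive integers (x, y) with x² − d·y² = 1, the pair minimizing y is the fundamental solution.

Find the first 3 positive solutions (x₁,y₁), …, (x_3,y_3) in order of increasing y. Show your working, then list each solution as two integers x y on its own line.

√316 → a₀=17, period (1,3,2,8,2,3,1,34); ℓ=8 even so k=7
step 0: (17, 1)  from 17·(1,0) + (0,1)
step 1: (18, 1)  from 1·(17,1) + (1,0)
step 2: (71, 4)  from 3·(18,1) + (17,1)
step 3: (160, 9)  from 2·(71,4) + (18,1)
…
step 5: (2862, 161)  from 2·(1351,76) + (160,9)
step 6: (9937, 559)  from 3·(2862,161) + (1351,76)
step 7: (12799, 720)  from 1·(9937,559) + (2862,161)
fundamental: x₁=12799, y₁=720  (since 163814401 − 316·518400 = 1)
(x_2, y_2) = (12799·12799 + 316·720·720, 12799·720 + 720·12799) = (327628801, 18430560)
(x_3, y_3) = (12799·327628801 + 316·720·18430560, 12799·18430560 + 720·327628801) = (8386642035199, 471785474160)

12799 720
327628801 18430560
8386642035199 471785474160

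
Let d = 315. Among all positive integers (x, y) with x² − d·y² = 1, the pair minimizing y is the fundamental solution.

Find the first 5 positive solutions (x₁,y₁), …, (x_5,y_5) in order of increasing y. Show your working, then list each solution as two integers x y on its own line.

√315 = [17; 1,2,1,34, …], period ℓ=4 (even) → k=3
k=0  a_k=17  p_k/q_k = 17/1
k=1  a_k=1  p_k/q_k = 18/1
k=2  a_k=2  p_k/q_k = 53/3
k=3  a_k=1  p_k/q_k = 71/4
→ (71, 4).  Check: 71²=5041, 315·4²=5040, difference 1.
n=2: (71,4)∘(71,4) = (71·71+315·4·4, 71·4+4·71) = (10081,568)
n=3: (10081,568)∘(71,4) = (71·10081+315·4·568, 71·568+4·10081) = (1431431,80652)
n=4: (1431431,80652)∘(71,4) = (71·1431431+315·4·80652, 71·80652+4·1431431) = (203253121,11452016)
n=5: (203253121,11452016)∘(71,4) = (71·203253121+315·4·11452016, 71·11452016+4·203253121) = (28860511751,1626105620)

71 4
10081 568
1431431 80652
203253121 11452016
28860511751 1626105620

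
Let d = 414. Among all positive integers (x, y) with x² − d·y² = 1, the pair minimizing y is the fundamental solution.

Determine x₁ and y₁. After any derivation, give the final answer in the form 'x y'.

√414 → a₀=20, period (2,1,7,2,7,1,2,40); ℓ=8 even so k=7
k=0  a_k=20  p_k/q_k = 20/1
k=1  a_k=2  p_k/q_k = 41/2
k=2  a_k=1  p_k/q_k = 61/3
k=3  a_k=7  p_k/q_k = 468/23
k=4  a_k=2  p_k/q_k = 997/49
…
k=6  a_k=1  p_k/q_k = 8444/415
k=7  a_k=2  p_k/q_k = 24335/1196
(x₁, y₁) = (24335, 1196);  24335² − 414·1196² = 1 ✓

24335 1196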